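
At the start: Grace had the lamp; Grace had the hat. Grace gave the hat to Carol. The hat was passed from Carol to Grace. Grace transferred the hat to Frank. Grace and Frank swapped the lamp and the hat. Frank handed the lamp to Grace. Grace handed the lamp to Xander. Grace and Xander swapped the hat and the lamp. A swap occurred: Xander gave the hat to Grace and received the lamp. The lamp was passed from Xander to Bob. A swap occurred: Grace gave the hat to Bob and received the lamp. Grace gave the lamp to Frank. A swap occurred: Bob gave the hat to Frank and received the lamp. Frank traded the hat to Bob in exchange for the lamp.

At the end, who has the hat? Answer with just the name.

Answer: Bob

Derivation:
Tracking all object holders:
Start: lamp:Grace, hat:Grace
Event 1 (give hat: Grace -> Carol). State: lamp:Grace, hat:Carol
Event 2 (give hat: Carol -> Grace). State: lamp:Grace, hat:Grace
Event 3 (give hat: Grace -> Frank). State: lamp:Grace, hat:Frank
Event 4 (swap lamp<->hat: now lamp:Frank, hat:Grace). State: lamp:Frank, hat:Grace
Event 5 (give lamp: Frank -> Grace). State: lamp:Grace, hat:Grace
Event 6 (give lamp: Grace -> Xander). State: lamp:Xander, hat:Grace
Event 7 (swap hat<->lamp: now hat:Xander, lamp:Grace). State: lamp:Grace, hat:Xander
Event 8 (swap hat<->lamp: now hat:Grace, lamp:Xander). State: lamp:Xander, hat:Grace
Event 9 (give lamp: Xander -> Bob). State: lamp:Bob, hat:Grace
Event 10 (swap hat<->lamp: now hat:Bob, lamp:Grace). State: lamp:Grace, hat:Bob
Event 11 (give lamp: Grace -> Frank). State: lamp:Frank, hat:Bob
Event 12 (swap hat<->lamp: now hat:Frank, lamp:Bob). State: lamp:Bob, hat:Frank
Event 13 (swap hat<->lamp: now hat:Bob, lamp:Frank). State: lamp:Frank, hat:Bob

Final state: lamp:Frank, hat:Bob
The hat is held by Bob.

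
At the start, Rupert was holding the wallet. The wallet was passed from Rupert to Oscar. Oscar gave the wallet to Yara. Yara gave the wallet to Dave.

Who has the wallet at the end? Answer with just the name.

Tracking the wallet through each event:
Start: Rupert has the wallet.
After event 1: Oscar has the wallet.
After event 2: Yara has the wallet.
After event 3: Dave has the wallet.

Answer: Dave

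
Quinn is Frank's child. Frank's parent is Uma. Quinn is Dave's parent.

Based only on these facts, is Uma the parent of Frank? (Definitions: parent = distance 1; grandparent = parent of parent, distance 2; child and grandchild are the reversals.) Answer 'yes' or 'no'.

Answer: yes

Derivation:
Reconstructing the parent chain from the given facts:
  Uma -> Frank -> Quinn -> Dave
(each arrow means 'parent of the next')
Positions in the chain (0 = top):
  position of Uma: 0
  position of Frank: 1
  position of Quinn: 2
  position of Dave: 3

Uma is at position 0, Frank is at position 1; signed distance (j - i) = 1.
'parent' requires j - i = 1. Actual distance is 1, so the relation HOLDS.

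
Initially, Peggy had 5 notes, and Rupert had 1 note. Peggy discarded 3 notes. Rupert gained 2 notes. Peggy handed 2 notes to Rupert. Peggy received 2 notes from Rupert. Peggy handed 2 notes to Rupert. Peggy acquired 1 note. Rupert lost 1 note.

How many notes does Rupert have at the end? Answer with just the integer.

Answer: 4

Derivation:
Tracking counts step by step:
Start: Peggy=5, Rupert=1
Event 1 (Peggy -3): Peggy: 5 -> 2. State: Peggy=2, Rupert=1
Event 2 (Rupert +2): Rupert: 1 -> 3. State: Peggy=2, Rupert=3
Event 3 (Peggy -> Rupert, 2): Peggy: 2 -> 0, Rupert: 3 -> 5. State: Peggy=0, Rupert=5
Event 4 (Rupert -> Peggy, 2): Rupert: 5 -> 3, Peggy: 0 -> 2. State: Peggy=2, Rupert=3
Event 5 (Peggy -> Rupert, 2): Peggy: 2 -> 0, Rupert: 3 -> 5. State: Peggy=0, Rupert=5
Event 6 (Peggy +1): Peggy: 0 -> 1. State: Peggy=1, Rupert=5
Event 7 (Rupert -1): Rupert: 5 -> 4. State: Peggy=1, Rupert=4

Rupert's final count: 4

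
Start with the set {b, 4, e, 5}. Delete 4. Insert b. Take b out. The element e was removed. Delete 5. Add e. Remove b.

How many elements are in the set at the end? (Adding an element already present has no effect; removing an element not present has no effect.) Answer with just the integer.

Answer: 1

Derivation:
Tracking the set through each operation:
Start: {4, 5, b, e}
Event 1 (remove 4): removed. Set: {5, b, e}
Event 2 (add b): already present, no change. Set: {5, b, e}
Event 3 (remove b): removed. Set: {5, e}
Event 4 (remove e): removed. Set: {5}
Event 5 (remove 5): removed. Set: {}
Event 6 (add e): added. Set: {e}
Event 7 (remove b): not present, no change. Set: {e}

Final set: {e} (size 1)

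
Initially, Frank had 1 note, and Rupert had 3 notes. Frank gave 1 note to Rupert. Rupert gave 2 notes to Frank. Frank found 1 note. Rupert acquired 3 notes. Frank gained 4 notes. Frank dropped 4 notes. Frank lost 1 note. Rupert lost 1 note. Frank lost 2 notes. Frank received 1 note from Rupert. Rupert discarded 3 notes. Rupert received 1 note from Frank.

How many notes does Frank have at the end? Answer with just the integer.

Tracking counts step by step:
Start: Frank=1, Rupert=3
Event 1 (Frank -> Rupert, 1): Frank: 1 -> 0, Rupert: 3 -> 4. State: Frank=0, Rupert=4
Event 2 (Rupert -> Frank, 2): Rupert: 4 -> 2, Frank: 0 -> 2. State: Frank=2, Rupert=2
Event 3 (Frank +1): Frank: 2 -> 3. State: Frank=3, Rupert=2
Event 4 (Rupert +3): Rupert: 2 -> 5. State: Frank=3, Rupert=5
Event 5 (Frank +4): Frank: 3 -> 7. State: Frank=7, Rupert=5
Event 6 (Frank -4): Frank: 7 -> 3. State: Frank=3, Rupert=5
Event 7 (Frank -1): Frank: 3 -> 2. State: Frank=2, Rupert=5
Event 8 (Rupert -1): Rupert: 5 -> 4. State: Frank=2, Rupert=4
Event 9 (Frank -2): Frank: 2 -> 0. State: Frank=0, Rupert=4
Event 10 (Rupert -> Frank, 1): Rupert: 4 -> 3, Frank: 0 -> 1. State: Frank=1, Rupert=3
Event 11 (Rupert -3): Rupert: 3 -> 0. State: Frank=1, Rupert=0
Event 12 (Frank -> Rupert, 1): Frank: 1 -> 0, Rupert: 0 -> 1. State: Frank=0, Rupert=1

Frank's final count: 0

Answer: 0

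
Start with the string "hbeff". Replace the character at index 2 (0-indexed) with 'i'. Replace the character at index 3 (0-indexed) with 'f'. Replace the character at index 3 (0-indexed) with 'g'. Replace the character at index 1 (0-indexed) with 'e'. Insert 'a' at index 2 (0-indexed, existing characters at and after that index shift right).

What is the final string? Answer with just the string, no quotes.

Answer: heaigf

Derivation:
Applying each edit step by step:
Start: "hbeff"
Op 1 (replace idx 2: 'e' -> 'i'): "hbeff" -> "hbiff"
Op 2 (replace idx 3: 'f' -> 'f'): "hbiff" -> "hbiff"
Op 3 (replace idx 3: 'f' -> 'g'): "hbiff" -> "hbigf"
Op 4 (replace idx 1: 'b' -> 'e'): "hbigf" -> "heigf"
Op 5 (insert 'a' at idx 2): "heigf" -> "heaigf"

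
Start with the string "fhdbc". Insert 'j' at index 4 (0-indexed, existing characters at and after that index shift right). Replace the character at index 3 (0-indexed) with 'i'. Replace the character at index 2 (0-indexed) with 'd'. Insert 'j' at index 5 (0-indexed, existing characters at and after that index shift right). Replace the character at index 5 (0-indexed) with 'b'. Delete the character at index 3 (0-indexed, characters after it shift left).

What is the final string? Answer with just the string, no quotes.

Answer: fhdjbc

Derivation:
Applying each edit step by step:
Start: "fhdbc"
Op 1 (insert 'j' at idx 4): "fhdbc" -> "fhdbjc"
Op 2 (replace idx 3: 'b' -> 'i'): "fhdbjc" -> "fhdijc"
Op 3 (replace idx 2: 'd' -> 'd'): "fhdijc" -> "fhdijc"
Op 4 (insert 'j' at idx 5): "fhdijc" -> "fhdijjc"
Op 5 (replace idx 5: 'j' -> 'b'): "fhdijjc" -> "fhdijbc"
Op 6 (delete idx 3 = 'i'): "fhdijbc" -> "fhdjbc"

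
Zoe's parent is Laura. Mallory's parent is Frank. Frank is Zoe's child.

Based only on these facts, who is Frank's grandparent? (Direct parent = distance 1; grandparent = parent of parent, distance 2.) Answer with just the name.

Answer: Laura

Derivation:
Reconstructing the parent chain from the given facts:
  Laura -> Zoe -> Frank -> Mallory
(each arrow means 'parent of the next')
Positions in the chain (0 = top):
  position of Laura: 0
  position of Zoe: 1
  position of Frank: 2
  position of Mallory: 3

Frank is at position 2; the grandparent is 2 steps up the chain, i.e. position 0: Laura.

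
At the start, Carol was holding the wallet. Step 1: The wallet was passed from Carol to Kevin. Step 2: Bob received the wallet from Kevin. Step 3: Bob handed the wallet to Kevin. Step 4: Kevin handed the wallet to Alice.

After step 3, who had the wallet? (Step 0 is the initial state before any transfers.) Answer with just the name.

Tracking the wallet holder through step 3:
After step 0 (start): Carol
After step 1: Kevin
After step 2: Bob
After step 3: Kevin

At step 3, the holder is Kevin.

Answer: Kevin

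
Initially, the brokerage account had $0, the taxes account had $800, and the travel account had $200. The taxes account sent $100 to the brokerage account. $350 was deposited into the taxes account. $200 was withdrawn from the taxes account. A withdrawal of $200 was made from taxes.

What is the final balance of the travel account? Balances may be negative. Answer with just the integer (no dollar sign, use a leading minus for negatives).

Tracking account balances step by step:
Start: brokerage=0, taxes=800, travel=200
Event 1 (transfer 100 taxes -> brokerage): taxes: 800 - 100 = 700, brokerage: 0 + 100 = 100. Balances: brokerage=100, taxes=700, travel=200
Event 2 (deposit 350 to taxes): taxes: 700 + 350 = 1050. Balances: brokerage=100, taxes=1050, travel=200
Event 3 (withdraw 200 from taxes): taxes: 1050 - 200 = 850. Balances: brokerage=100, taxes=850, travel=200
Event 4 (withdraw 200 from taxes): taxes: 850 - 200 = 650. Balances: brokerage=100, taxes=650, travel=200

Final balance of travel: 200

Answer: 200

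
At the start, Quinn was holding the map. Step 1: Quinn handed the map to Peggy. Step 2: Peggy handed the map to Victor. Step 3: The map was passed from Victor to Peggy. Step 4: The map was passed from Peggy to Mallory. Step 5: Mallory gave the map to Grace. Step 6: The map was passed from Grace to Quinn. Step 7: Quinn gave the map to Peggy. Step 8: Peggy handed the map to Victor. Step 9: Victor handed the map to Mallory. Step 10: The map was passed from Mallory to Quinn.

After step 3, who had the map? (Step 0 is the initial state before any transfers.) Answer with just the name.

Answer: Peggy

Derivation:
Tracking the map holder through step 3:
After step 0 (start): Quinn
After step 1: Peggy
After step 2: Victor
After step 3: Peggy

At step 3, the holder is Peggy.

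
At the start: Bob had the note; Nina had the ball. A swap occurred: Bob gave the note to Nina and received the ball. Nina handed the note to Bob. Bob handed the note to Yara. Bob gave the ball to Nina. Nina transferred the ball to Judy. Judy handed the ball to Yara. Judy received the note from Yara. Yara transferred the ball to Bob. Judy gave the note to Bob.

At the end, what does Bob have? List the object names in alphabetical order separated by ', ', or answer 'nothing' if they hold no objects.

Tracking all object holders:
Start: note:Bob, ball:Nina
Event 1 (swap note<->ball: now note:Nina, ball:Bob). State: note:Nina, ball:Bob
Event 2 (give note: Nina -> Bob). State: note:Bob, ball:Bob
Event 3 (give note: Bob -> Yara). State: note:Yara, ball:Bob
Event 4 (give ball: Bob -> Nina). State: note:Yara, ball:Nina
Event 5 (give ball: Nina -> Judy). State: note:Yara, ball:Judy
Event 6 (give ball: Judy -> Yara). State: note:Yara, ball:Yara
Event 7 (give note: Yara -> Judy). State: note:Judy, ball:Yara
Event 8 (give ball: Yara -> Bob). State: note:Judy, ball:Bob
Event 9 (give note: Judy -> Bob). State: note:Bob, ball:Bob

Final state: note:Bob, ball:Bob
Bob holds: ball, note.

Answer: ball, note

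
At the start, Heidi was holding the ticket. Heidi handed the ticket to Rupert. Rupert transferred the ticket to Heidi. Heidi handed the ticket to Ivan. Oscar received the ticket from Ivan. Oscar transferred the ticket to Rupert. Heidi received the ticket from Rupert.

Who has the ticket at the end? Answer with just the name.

Answer: Heidi

Derivation:
Tracking the ticket through each event:
Start: Heidi has the ticket.
After event 1: Rupert has the ticket.
After event 2: Heidi has the ticket.
After event 3: Ivan has the ticket.
After event 4: Oscar has the ticket.
After event 5: Rupert has the ticket.
After event 6: Heidi has the ticket.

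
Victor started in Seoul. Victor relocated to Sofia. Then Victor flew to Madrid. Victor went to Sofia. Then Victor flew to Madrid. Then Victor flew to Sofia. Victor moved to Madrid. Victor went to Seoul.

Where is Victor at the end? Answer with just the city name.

Tracking Victor's location:
Start: Victor is in Seoul.
After move 1: Seoul -> Sofia. Victor is in Sofia.
After move 2: Sofia -> Madrid. Victor is in Madrid.
After move 3: Madrid -> Sofia. Victor is in Sofia.
After move 4: Sofia -> Madrid. Victor is in Madrid.
After move 5: Madrid -> Sofia. Victor is in Sofia.
After move 6: Sofia -> Madrid. Victor is in Madrid.
After move 7: Madrid -> Seoul. Victor is in Seoul.

Answer: Seoul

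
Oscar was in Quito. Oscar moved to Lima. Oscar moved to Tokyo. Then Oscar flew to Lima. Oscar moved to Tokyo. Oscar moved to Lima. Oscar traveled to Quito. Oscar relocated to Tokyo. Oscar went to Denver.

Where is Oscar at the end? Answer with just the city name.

Tracking Oscar's location:
Start: Oscar is in Quito.
After move 1: Quito -> Lima. Oscar is in Lima.
After move 2: Lima -> Tokyo. Oscar is in Tokyo.
After move 3: Tokyo -> Lima. Oscar is in Lima.
After move 4: Lima -> Tokyo. Oscar is in Tokyo.
After move 5: Tokyo -> Lima. Oscar is in Lima.
After move 6: Lima -> Quito. Oscar is in Quito.
After move 7: Quito -> Tokyo. Oscar is in Tokyo.
After move 8: Tokyo -> Denver. Oscar is in Denver.

Answer: Denver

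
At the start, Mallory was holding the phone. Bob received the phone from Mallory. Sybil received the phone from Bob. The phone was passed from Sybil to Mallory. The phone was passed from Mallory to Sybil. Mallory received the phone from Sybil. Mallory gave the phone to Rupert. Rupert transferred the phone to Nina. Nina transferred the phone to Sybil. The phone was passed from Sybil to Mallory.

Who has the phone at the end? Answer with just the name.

Tracking the phone through each event:
Start: Mallory has the phone.
After event 1: Bob has the phone.
After event 2: Sybil has the phone.
After event 3: Mallory has the phone.
After event 4: Sybil has the phone.
After event 5: Mallory has the phone.
After event 6: Rupert has the phone.
After event 7: Nina has the phone.
After event 8: Sybil has the phone.
After event 9: Mallory has the phone.

Answer: Mallory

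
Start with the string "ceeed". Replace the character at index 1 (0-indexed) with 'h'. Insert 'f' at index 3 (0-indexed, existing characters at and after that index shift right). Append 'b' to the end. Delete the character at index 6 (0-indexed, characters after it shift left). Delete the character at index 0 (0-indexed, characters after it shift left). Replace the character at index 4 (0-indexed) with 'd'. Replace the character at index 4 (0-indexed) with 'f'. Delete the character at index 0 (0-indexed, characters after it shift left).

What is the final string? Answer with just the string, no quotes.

Applying each edit step by step:
Start: "ceeed"
Op 1 (replace idx 1: 'e' -> 'h'): "ceeed" -> "cheed"
Op 2 (insert 'f' at idx 3): "cheed" -> "chefed"
Op 3 (append 'b'): "chefed" -> "chefedb"
Op 4 (delete idx 6 = 'b'): "chefedb" -> "chefed"
Op 5 (delete idx 0 = 'c'): "chefed" -> "hefed"
Op 6 (replace idx 4: 'd' -> 'd'): "hefed" -> "hefed"
Op 7 (replace idx 4: 'd' -> 'f'): "hefed" -> "hefef"
Op 8 (delete idx 0 = 'h'): "hefef" -> "efef"

Answer: efef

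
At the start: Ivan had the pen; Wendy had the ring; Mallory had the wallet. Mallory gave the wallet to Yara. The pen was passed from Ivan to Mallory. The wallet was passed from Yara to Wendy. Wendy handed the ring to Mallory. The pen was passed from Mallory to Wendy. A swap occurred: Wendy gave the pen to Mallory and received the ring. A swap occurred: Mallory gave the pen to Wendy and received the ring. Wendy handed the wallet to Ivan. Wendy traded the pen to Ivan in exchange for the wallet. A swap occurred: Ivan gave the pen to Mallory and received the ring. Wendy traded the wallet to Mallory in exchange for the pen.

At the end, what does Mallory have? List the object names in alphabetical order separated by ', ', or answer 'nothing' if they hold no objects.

Tracking all object holders:
Start: pen:Ivan, ring:Wendy, wallet:Mallory
Event 1 (give wallet: Mallory -> Yara). State: pen:Ivan, ring:Wendy, wallet:Yara
Event 2 (give pen: Ivan -> Mallory). State: pen:Mallory, ring:Wendy, wallet:Yara
Event 3 (give wallet: Yara -> Wendy). State: pen:Mallory, ring:Wendy, wallet:Wendy
Event 4 (give ring: Wendy -> Mallory). State: pen:Mallory, ring:Mallory, wallet:Wendy
Event 5 (give pen: Mallory -> Wendy). State: pen:Wendy, ring:Mallory, wallet:Wendy
Event 6 (swap pen<->ring: now pen:Mallory, ring:Wendy). State: pen:Mallory, ring:Wendy, wallet:Wendy
Event 7 (swap pen<->ring: now pen:Wendy, ring:Mallory). State: pen:Wendy, ring:Mallory, wallet:Wendy
Event 8 (give wallet: Wendy -> Ivan). State: pen:Wendy, ring:Mallory, wallet:Ivan
Event 9 (swap pen<->wallet: now pen:Ivan, wallet:Wendy). State: pen:Ivan, ring:Mallory, wallet:Wendy
Event 10 (swap pen<->ring: now pen:Mallory, ring:Ivan). State: pen:Mallory, ring:Ivan, wallet:Wendy
Event 11 (swap wallet<->pen: now wallet:Mallory, pen:Wendy). State: pen:Wendy, ring:Ivan, wallet:Mallory

Final state: pen:Wendy, ring:Ivan, wallet:Mallory
Mallory holds: wallet.

Answer: wallet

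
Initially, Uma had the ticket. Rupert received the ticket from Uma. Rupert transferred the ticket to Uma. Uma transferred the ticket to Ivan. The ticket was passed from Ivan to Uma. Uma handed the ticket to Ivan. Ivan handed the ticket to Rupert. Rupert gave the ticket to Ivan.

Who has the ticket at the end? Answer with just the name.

Answer: Ivan

Derivation:
Tracking the ticket through each event:
Start: Uma has the ticket.
After event 1: Rupert has the ticket.
After event 2: Uma has the ticket.
After event 3: Ivan has the ticket.
After event 4: Uma has the ticket.
After event 5: Ivan has the ticket.
After event 6: Rupert has the ticket.
After event 7: Ivan has the ticket.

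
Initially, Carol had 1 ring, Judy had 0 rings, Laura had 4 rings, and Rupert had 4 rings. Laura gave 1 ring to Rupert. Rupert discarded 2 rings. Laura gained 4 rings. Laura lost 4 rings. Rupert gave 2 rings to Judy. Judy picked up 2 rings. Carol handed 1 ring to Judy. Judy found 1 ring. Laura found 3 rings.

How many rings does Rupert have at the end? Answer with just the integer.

Tracking counts step by step:
Start: Carol=1, Judy=0, Laura=4, Rupert=4
Event 1 (Laura -> Rupert, 1): Laura: 4 -> 3, Rupert: 4 -> 5. State: Carol=1, Judy=0, Laura=3, Rupert=5
Event 2 (Rupert -2): Rupert: 5 -> 3. State: Carol=1, Judy=0, Laura=3, Rupert=3
Event 3 (Laura +4): Laura: 3 -> 7. State: Carol=1, Judy=0, Laura=7, Rupert=3
Event 4 (Laura -4): Laura: 7 -> 3. State: Carol=1, Judy=0, Laura=3, Rupert=3
Event 5 (Rupert -> Judy, 2): Rupert: 3 -> 1, Judy: 0 -> 2. State: Carol=1, Judy=2, Laura=3, Rupert=1
Event 6 (Judy +2): Judy: 2 -> 4. State: Carol=1, Judy=4, Laura=3, Rupert=1
Event 7 (Carol -> Judy, 1): Carol: 1 -> 0, Judy: 4 -> 5. State: Carol=0, Judy=5, Laura=3, Rupert=1
Event 8 (Judy +1): Judy: 5 -> 6. State: Carol=0, Judy=6, Laura=3, Rupert=1
Event 9 (Laura +3): Laura: 3 -> 6. State: Carol=0, Judy=6, Laura=6, Rupert=1

Rupert's final count: 1

Answer: 1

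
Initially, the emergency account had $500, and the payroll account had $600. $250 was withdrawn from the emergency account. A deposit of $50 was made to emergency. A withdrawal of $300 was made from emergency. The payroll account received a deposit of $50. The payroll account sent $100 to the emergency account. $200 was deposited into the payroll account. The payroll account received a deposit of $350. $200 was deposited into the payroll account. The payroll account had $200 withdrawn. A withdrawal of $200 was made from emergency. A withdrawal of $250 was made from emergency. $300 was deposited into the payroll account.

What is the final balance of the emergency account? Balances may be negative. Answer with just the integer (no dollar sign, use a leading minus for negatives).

Tracking account balances step by step:
Start: emergency=500, payroll=600
Event 1 (withdraw 250 from emergency): emergency: 500 - 250 = 250. Balances: emergency=250, payroll=600
Event 2 (deposit 50 to emergency): emergency: 250 + 50 = 300. Balances: emergency=300, payroll=600
Event 3 (withdraw 300 from emergency): emergency: 300 - 300 = 0. Balances: emergency=0, payroll=600
Event 4 (deposit 50 to payroll): payroll: 600 + 50 = 650. Balances: emergency=0, payroll=650
Event 5 (transfer 100 payroll -> emergency): payroll: 650 - 100 = 550, emergency: 0 + 100 = 100. Balances: emergency=100, payroll=550
Event 6 (deposit 200 to payroll): payroll: 550 + 200 = 750. Balances: emergency=100, payroll=750
Event 7 (deposit 350 to payroll): payroll: 750 + 350 = 1100. Balances: emergency=100, payroll=1100
Event 8 (deposit 200 to payroll): payroll: 1100 + 200 = 1300. Balances: emergency=100, payroll=1300
Event 9 (withdraw 200 from payroll): payroll: 1300 - 200 = 1100. Balances: emergency=100, payroll=1100
Event 10 (withdraw 200 from emergency): emergency: 100 - 200 = -100. Balances: emergency=-100, payroll=1100
Event 11 (withdraw 250 from emergency): emergency: -100 - 250 = -350. Balances: emergency=-350, payroll=1100
Event 12 (deposit 300 to payroll): payroll: 1100 + 300 = 1400. Balances: emergency=-350, payroll=1400

Final balance of emergency: -350

Answer: -350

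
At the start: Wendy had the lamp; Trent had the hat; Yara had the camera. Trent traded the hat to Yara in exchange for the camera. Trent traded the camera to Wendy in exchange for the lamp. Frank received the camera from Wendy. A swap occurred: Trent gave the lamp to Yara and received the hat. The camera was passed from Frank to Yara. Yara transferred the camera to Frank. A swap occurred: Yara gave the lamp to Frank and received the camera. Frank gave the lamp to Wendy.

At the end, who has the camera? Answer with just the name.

Tracking all object holders:
Start: lamp:Wendy, hat:Trent, camera:Yara
Event 1 (swap hat<->camera: now hat:Yara, camera:Trent). State: lamp:Wendy, hat:Yara, camera:Trent
Event 2 (swap camera<->lamp: now camera:Wendy, lamp:Trent). State: lamp:Trent, hat:Yara, camera:Wendy
Event 3 (give camera: Wendy -> Frank). State: lamp:Trent, hat:Yara, camera:Frank
Event 4 (swap lamp<->hat: now lamp:Yara, hat:Trent). State: lamp:Yara, hat:Trent, camera:Frank
Event 5 (give camera: Frank -> Yara). State: lamp:Yara, hat:Trent, camera:Yara
Event 6 (give camera: Yara -> Frank). State: lamp:Yara, hat:Trent, camera:Frank
Event 7 (swap lamp<->camera: now lamp:Frank, camera:Yara). State: lamp:Frank, hat:Trent, camera:Yara
Event 8 (give lamp: Frank -> Wendy). State: lamp:Wendy, hat:Trent, camera:Yara

Final state: lamp:Wendy, hat:Trent, camera:Yara
The camera is held by Yara.

Answer: Yara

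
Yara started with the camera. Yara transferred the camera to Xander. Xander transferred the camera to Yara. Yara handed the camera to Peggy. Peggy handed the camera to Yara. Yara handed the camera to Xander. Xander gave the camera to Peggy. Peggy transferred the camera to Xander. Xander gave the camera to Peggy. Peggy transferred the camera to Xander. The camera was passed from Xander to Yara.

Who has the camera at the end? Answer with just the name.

Tracking the camera through each event:
Start: Yara has the camera.
After event 1: Xander has the camera.
After event 2: Yara has the camera.
After event 3: Peggy has the camera.
After event 4: Yara has the camera.
After event 5: Xander has the camera.
After event 6: Peggy has the camera.
After event 7: Xander has the camera.
After event 8: Peggy has the camera.
After event 9: Xander has the camera.
After event 10: Yara has the camera.

Answer: Yara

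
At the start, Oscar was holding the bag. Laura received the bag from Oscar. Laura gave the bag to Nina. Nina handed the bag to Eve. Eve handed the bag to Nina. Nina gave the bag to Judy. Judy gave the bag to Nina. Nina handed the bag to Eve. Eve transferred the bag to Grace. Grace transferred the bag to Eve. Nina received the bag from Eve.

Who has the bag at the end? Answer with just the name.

Tracking the bag through each event:
Start: Oscar has the bag.
After event 1: Laura has the bag.
After event 2: Nina has the bag.
After event 3: Eve has the bag.
After event 4: Nina has the bag.
After event 5: Judy has the bag.
After event 6: Nina has the bag.
After event 7: Eve has the bag.
After event 8: Grace has the bag.
After event 9: Eve has the bag.
After event 10: Nina has the bag.

Answer: Nina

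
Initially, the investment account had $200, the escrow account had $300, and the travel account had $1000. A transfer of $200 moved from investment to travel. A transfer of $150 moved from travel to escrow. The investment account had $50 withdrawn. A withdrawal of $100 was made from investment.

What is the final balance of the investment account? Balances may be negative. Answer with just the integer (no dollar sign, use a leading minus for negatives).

Tracking account balances step by step:
Start: investment=200, escrow=300, travel=1000
Event 1 (transfer 200 investment -> travel): investment: 200 - 200 = 0, travel: 1000 + 200 = 1200. Balances: investment=0, escrow=300, travel=1200
Event 2 (transfer 150 travel -> escrow): travel: 1200 - 150 = 1050, escrow: 300 + 150 = 450. Balances: investment=0, escrow=450, travel=1050
Event 3 (withdraw 50 from investment): investment: 0 - 50 = -50. Balances: investment=-50, escrow=450, travel=1050
Event 4 (withdraw 100 from investment): investment: -50 - 100 = -150. Balances: investment=-150, escrow=450, travel=1050

Final balance of investment: -150

Answer: -150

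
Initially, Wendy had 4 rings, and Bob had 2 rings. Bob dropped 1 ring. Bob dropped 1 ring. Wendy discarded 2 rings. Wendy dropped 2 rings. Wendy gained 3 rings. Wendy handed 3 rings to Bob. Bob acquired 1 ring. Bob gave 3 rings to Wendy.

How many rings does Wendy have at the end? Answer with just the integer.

Tracking counts step by step:
Start: Wendy=4, Bob=2
Event 1 (Bob -1): Bob: 2 -> 1. State: Wendy=4, Bob=1
Event 2 (Bob -1): Bob: 1 -> 0. State: Wendy=4, Bob=0
Event 3 (Wendy -2): Wendy: 4 -> 2. State: Wendy=2, Bob=0
Event 4 (Wendy -2): Wendy: 2 -> 0. State: Wendy=0, Bob=0
Event 5 (Wendy +3): Wendy: 0 -> 3. State: Wendy=3, Bob=0
Event 6 (Wendy -> Bob, 3): Wendy: 3 -> 0, Bob: 0 -> 3. State: Wendy=0, Bob=3
Event 7 (Bob +1): Bob: 3 -> 4. State: Wendy=0, Bob=4
Event 8 (Bob -> Wendy, 3): Bob: 4 -> 1, Wendy: 0 -> 3. State: Wendy=3, Bob=1

Wendy's final count: 3

Answer: 3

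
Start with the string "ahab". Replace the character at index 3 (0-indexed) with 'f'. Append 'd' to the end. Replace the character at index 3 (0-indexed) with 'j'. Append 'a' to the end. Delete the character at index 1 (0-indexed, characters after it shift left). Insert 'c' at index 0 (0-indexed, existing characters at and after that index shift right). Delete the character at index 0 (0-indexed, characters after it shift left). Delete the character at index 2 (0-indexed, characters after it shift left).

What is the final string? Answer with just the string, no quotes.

Answer: aada

Derivation:
Applying each edit step by step:
Start: "ahab"
Op 1 (replace idx 3: 'b' -> 'f'): "ahab" -> "ahaf"
Op 2 (append 'd'): "ahaf" -> "ahafd"
Op 3 (replace idx 3: 'f' -> 'j'): "ahafd" -> "ahajd"
Op 4 (append 'a'): "ahajd" -> "ahajda"
Op 5 (delete idx 1 = 'h'): "ahajda" -> "aajda"
Op 6 (insert 'c' at idx 0): "aajda" -> "caajda"
Op 7 (delete idx 0 = 'c'): "caajda" -> "aajda"
Op 8 (delete idx 2 = 'j'): "aajda" -> "aada"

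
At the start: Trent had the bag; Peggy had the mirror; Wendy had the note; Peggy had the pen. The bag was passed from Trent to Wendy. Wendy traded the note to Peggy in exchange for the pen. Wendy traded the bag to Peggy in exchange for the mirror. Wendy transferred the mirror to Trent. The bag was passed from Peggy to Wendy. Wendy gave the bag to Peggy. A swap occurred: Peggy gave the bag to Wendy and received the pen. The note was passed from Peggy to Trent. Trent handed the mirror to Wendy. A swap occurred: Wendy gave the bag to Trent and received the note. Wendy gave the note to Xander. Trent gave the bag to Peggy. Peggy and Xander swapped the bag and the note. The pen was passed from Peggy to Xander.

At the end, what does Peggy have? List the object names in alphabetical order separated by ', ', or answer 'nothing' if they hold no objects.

Answer: note

Derivation:
Tracking all object holders:
Start: bag:Trent, mirror:Peggy, note:Wendy, pen:Peggy
Event 1 (give bag: Trent -> Wendy). State: bag:Wendy, mirror:Peggy, note:Wendy, pen:Peggy
Event 2 (swap note<->pen: now note:Peggy, pen:Wendy). State: bag:Wendy, mirror:Peggy, note:Peggy, pen:Wendy
Event 3 (swap bag<->mirror: now bag:Peggy, mirror:Wendy). State: bag:Peggy, mirror:Wendy, note:Peggy, pen:Wendy
Event 4 (give mirror: Wendy -> Trent). State: bag:Peggy, mirror:Trent, note:Peggy, pen:Wendy
Event 5 (give bag: Peggy -> Wendy). State: bag:Wendy, mirror:Trent, note:Peggy, pen:Wendy
Event 6 (give bag: Wendy -> Peggy). State: bag:Peggy, mirror:Trent, note:Peggy, pen:Wendy
Event 7 (swap bag<->pen: now bag:Wendy, pen:Peggy). State: bag:Wendy, mirror:Trent, note:Peggy, pen:Peggy
Event 8 (give note: Peggy -> Trent). State: bag:Wendy, mirror:Trent, note:Trent, pen:Peggy
Event 9 (give mirror: Trent -> Wendy). State: bag:Wendy, mirror:Wendy, note:Trent, pen:Peggy
Event 10 (swap bag<->note: now bag:Trent, note:Wendy). State: bag:Trent, mirror:Wendy, note:Wendy, pen:Peggy
Event 11 (give note: Wendy -> Xander). State: bag:Trent, mirror:Wendy, note:Xander, pen:Peggy
Event 12 (give bag: Trent -> Peggy). State: bag:Peggy, mirror:Wendy, note:Xander, pen:Peggy
Event 13 (swap bag<->note: now bag:Xander, note:Peggy). State: bag:Xander, mirror:Wendy, note:Peggy, pen:Peggy
Event 14 (give pen: Peggy -> Xander). State: bag:Xander, mirror:Wendy, note:Peggy, pen:Xander

Final state: bag:Xander, mirror:Wendy, note:Peggy, pen:Xander
Peggy holds: note.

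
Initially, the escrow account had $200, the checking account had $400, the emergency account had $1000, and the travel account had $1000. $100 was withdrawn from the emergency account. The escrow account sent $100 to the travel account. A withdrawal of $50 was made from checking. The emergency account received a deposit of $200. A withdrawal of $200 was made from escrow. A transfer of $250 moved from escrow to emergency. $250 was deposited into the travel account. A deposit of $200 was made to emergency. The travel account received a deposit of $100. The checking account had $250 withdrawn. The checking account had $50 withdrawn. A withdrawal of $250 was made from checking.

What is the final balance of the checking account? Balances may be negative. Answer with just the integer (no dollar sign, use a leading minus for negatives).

Tracking account balances step by step:
Start: escrow=200, checking=400, emergency=1000, travel=1000
Event 1 (withdraw 100 from emergency): emergency: 1000 - 100 = 900. Balances: escrow=200, checking=400, emergency=900, travel=1000
Event 2 (transfer 100 escrow -> travel): escrow: 200 - 100 = 100, travel: 1000 + 100 = 1100. Balances: escrow=100, checking=400, emergency=900, travel=1100
Event 3 (withdraw 50 from checking): checking: 400 - 50 = 350. Balances: escrow=100, checking=350, emergency=900, travel=1100
Event 4 (deposit 200 to emergency): emergency: 900 + 200 = 1100. Balances: escrow=100, checking=350, emergency=1100, travel=1100
Event 5 (withdraw 200 from escrow): escrow: 100 - 200 = -100. Balances: escrow=-100, checking=350, emergency=1100, travel=1100
Event 6 (transfer 250 escrow -> emergency): escrow: -100 - 250 = -350, emergency: 1100 + 250 = 1350. Balances: escrow=-350, checking=350, emergency=1350, travel=1100
Event 7 (deposit 250 to travel): travel: 1100 + 250 = 1350. Balances: escrow=-350, checking=350, emergency=1350, travel=1350
Event 8 (deposit 200 to emergency): emergency: 1350 + 200 = 1550. Balances: escrow=-350, checking=350, emergency=1550, travel=1350
Event 9 (deposit 100 to travel): travel: 1350 + 100 = 1450. Balances: escrow=-350, checking=350, emergency=1550, travel=1450
Event 10 (withdraw 250 from checking): checking: 350 - 250 = 100. Balances: escrow=-350, checking=100, emergency=1550, travel=1450
Event 11 (withdraw 50 from checking): checking: 100 - 50 = 50. Balances: escrow=-350, checking=50, emergency=1550, travel=1450
Event 12 (withdraw 250 from checking): checking: 50 - 250 = -200. Balances: escrow=-350, checking=-200, emergency=1550, travel=1450

Final balance of checking: -200

Answer: -200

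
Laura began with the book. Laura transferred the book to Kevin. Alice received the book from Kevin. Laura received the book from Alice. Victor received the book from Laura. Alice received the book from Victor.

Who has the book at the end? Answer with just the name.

Tracking the book through each event:
Start: Laura has the book.
After event 1: Kevin has the book.
After event 2: Alice has the book.
After event 3: Laura has the book.
After event 4: Victor has the book.
After event 5: Alice has the book.

Answer: Alice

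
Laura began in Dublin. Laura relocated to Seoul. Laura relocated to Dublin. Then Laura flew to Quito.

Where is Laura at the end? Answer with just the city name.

Answer: Quito

Derivation:
Tracking Laura's location:
Start: Laura is in Dublin.
After move 1: Dublin -> Seoul. Laura is in Seoul.
After move 2: Seoul -> Dublin. Laura is in Dublin.
After move 3: Dublin -> Quito. Laura is in Quito.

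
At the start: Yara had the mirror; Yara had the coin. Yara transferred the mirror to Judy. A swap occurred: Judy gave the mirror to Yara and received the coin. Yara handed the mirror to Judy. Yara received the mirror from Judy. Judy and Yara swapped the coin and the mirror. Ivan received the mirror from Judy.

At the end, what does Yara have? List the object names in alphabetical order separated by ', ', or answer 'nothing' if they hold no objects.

Answer: coin

Derivation:
Tracking all object holders:
Start: mirror:Yara, coin:Yara
Event 1 (give mirror: Yara -> Judy). State: mirror:Judy, coin:Yara
Event 2 (swap mirror<->coin: now mirror:Yara, coin:Judy). State: mirror:Yara, coin:Judy
Event 3 (give mirror: Yara -> Judy). State: mirror:Judy, coin:Judy
Event 4 (give mirror: Judy -> Yara). State: mirror:Yara, coin:Judy
Event 5 (swap coin<->mirror: now coin:Yara, mirror:Judy). State: mirror:Judy, coin:Yara
Event 6 (give mirror: Judy -> Ivan). State: mirror:Ivan, coin:Yara

Final state: mirror:Ivan, coin:Yara
Yara holds: coin.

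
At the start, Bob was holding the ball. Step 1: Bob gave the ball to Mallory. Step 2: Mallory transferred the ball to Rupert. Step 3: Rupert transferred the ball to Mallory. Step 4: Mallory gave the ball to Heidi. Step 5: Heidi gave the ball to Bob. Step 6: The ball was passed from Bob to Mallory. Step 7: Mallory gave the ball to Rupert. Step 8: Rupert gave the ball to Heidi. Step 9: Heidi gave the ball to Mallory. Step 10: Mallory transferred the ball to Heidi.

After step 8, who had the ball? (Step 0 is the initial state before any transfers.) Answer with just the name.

Answer: Heidi

Derivation:
Tracking the ball holder through step 8:
After step 0 (start): Bob
After step 1: Mallory
After step 2: Rupert
After step 3: Mallory
After step 4: Heidi
After step 5: Bob
After step 6: Mallory
After step 7: Rupert
After step 8: Heidi

At step 8, the holder is Heidi.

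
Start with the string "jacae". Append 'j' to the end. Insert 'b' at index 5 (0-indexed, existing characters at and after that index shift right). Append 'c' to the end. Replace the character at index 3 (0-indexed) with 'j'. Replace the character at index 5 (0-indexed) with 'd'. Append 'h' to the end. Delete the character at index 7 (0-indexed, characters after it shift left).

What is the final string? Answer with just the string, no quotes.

Answer: jacjedjh

Derivation:
Applying each edit step by step:
Start: "jacae"
Op 1 (append 'j'): "jacae" -> "jacaej"
Op 2 (insert 'b' at idx 5): "jacaej" -> "jacaebj"
Op 3 (append 'c'): "jacaebj" -> "jacaebjc"
Op 4 (replace idx 3: 'a' -> 'j'): "jacaebjc" -> "jacjebjc"
Op 5 (replace idx 5: 'b' -> 'd'): "jacjebjc" -> "jacjedjc"
Op 6 (append 'h'): "jacjedjc" -> "jacjedjch"
Op 7 (delete idx 7 = 'c'): "jacjedjch" -> "jacjedjh"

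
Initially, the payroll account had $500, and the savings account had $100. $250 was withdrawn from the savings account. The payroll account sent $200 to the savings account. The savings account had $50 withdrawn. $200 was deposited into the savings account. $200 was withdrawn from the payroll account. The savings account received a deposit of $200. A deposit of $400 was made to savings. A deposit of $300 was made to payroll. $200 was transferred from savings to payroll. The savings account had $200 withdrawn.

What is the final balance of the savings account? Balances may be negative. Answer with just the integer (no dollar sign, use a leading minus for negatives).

Answer: 400

Derivation:
Tracking account balances step by step:
Start: payroll=500, savings=100
Event 1 (withdraw 250 from savings): savings: 100 - 250 = -150. Balances: payroll=500, savings=-150
Event 2 (transfer 200 payroll -> savings): payroll: 500 - 200 = 300, savings: -150 + 200 = 50. Balances: payroll=300, savings=50
Event 3 (withdraw 50 from savings): savings: 50 - 50 = 0. Balances: payroll=300, savings=0
Event 4 (deposit 200 to savings): savings: 0 + 200 = 200. Balances: payroll=300, savings=200
Event 5 (withdraw 200 from payroll): payroll: 300 - 200 = 100. Balances: payroll=100, savings=200
Event 6 (deposit 200 to savings): savings: 200 + 200 = 400. Balances: payroll=100, savings=400
Event 7 (deposit 400 to savings): savings: 400 + 400 = 800. Balances: payroll=100, savings=800
Event 8 (deposit 300 to payroll): payroll: 100 + 300 = 400. Balances: payroll=400, savings=800
Event 9 (transfer 200 savings -> payroll): savings: 800 - 200 = 600, payroll: 400 + 200 = 600. Balances: payroll=600, savings=600
Event 10 (withdraw 200 from savings): savings: 600 - 200 = 400. Balances: payroll=600, savings=400

Final balance of savings: 400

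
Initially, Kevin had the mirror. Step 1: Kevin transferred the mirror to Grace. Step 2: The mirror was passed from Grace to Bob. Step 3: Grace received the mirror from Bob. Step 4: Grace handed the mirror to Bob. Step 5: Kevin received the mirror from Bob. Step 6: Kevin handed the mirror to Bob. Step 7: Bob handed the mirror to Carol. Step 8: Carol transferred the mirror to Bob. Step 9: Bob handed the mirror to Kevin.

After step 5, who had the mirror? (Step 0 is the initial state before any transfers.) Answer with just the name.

Tracking the mirror holder through step 5:
After step 0 (start): Kevin
After step 1: Grace
After step 2: Bob
After step 3: Grace
After step 4: Bob
After step 5: Kevin

At step 5, the holder is Kevin.

Answer: Kevin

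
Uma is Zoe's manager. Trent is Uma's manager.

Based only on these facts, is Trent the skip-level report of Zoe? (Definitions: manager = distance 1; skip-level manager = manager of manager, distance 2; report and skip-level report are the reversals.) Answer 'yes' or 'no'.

Answer: no

Derivation:
Reconstructing the manager chain from the given facts:
  Trent -> Uma -> Zoe
(each arrow means 'manager of the next')
Positions in the chain (0 = top):
  position of Trent: 0
  position of Uma: 1
  position of Zoe: 2

Trent is at position 0, Zoe is at position 2; signed distance (j - i) = 2.
'skip-level report' requires j - i = -2. Actual distance is 2, so the relation does NOT hold.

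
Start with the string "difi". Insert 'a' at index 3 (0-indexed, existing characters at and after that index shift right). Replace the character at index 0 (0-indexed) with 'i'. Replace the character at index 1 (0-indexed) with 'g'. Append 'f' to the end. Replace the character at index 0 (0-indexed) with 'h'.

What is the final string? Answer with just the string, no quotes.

Answer: hgfaif

Derivation:
Applying each edit step by step:
Start: "difi"
Op 1 (insert 'a' at idx 3): "difi" -> "difai"
Op 2 (replace idx 0: 'd' -> 'i'): "difai" -> "iifai"
Op 3 (replace idx 1: 'i' -> 'g'): "iifai" -> "igfai"
Op 4 (append 'f'): "igfai" -> "igfaif"
Op 5 (replace idx 0: 'i' -> 'h'): "igfaif" -> "hgfaif"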